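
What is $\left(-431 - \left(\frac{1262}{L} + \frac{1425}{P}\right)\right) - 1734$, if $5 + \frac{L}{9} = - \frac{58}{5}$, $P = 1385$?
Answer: $- \frac{446444660}{206919} \approx -2157.6$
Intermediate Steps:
$L = - \frac{747}{5}$ ($L = -45 + 9 \left(- \frac{58}{5}\right) = -45 - \frac{522}{5} = - \frac{747}{5} \approx -149.4$)
$\left(-431 - \left(\frac{1262}{L} + \frac{1425}{P}\right)\right) - 1734 = \left(-431 - \left(- \frac{6310}{747} + \frac{285}{277}\right)\right) - 1734 = \left(-431 - - \frac{1534975}{206919}\right) - 1734 = \left(-431 + \left(\frac{6310}{747} - \frac{285}{277}\right)\right) - 1734 = \left(-431 + \frac{1534975}{206919}\right) - 1734 = - \frac{87647114}{206919} - 1734 = - \frac{446444660}{206919}$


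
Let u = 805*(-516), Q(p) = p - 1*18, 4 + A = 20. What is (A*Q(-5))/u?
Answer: 4/4515 ≈ 0.00088594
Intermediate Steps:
A = 16 (A = -4 + 20 = 16)
Q(p) = -18 + p (Q(p) = p - 18 = -18 + p)
u = -415380
(A*Q(-5))/u = (16*(-18 - 5))/(-415380) = (16*(-23))*(-1/415380) = -368*(-1/415380) = 4/4515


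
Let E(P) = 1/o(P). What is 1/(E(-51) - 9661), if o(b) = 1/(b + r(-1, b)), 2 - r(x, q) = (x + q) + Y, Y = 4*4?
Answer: -1/9674 ≈ -0.00010337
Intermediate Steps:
Y = 16
r(x, q) = -14 - q - x (r(x, q) = 2 - ((x + q) + 16) = 2 - ((q + x) + 16) = 2 - (16 + q + x) = 2 + (-16 - q - x) = -14 - q - x)
o(b) = -1/13 (o(b) = 1/(b + (-14 - b - 1*(-1))) = 1/(b + (-14 - b + 1)) = 1/(b + (-13 - b)) = 1/(-13) = -1/13)
E(P) = -13 (E(P) = 1/(-1/13) = -13)
1/(E(-51) - 9661) = 1/(-13 - 9661) = 1/(-9674) = -1/9674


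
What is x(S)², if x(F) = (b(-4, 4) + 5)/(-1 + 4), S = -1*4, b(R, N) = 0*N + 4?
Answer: 9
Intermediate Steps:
b(R, N) = 4 (b(R, N) = 0 + 4 = 4)
S = -4
x(F) = 3 (x(F) = (4 + 5)/(-1 + 4) = 9/3 = 9*(⅓) = 3)
x(S)² = 3² = 9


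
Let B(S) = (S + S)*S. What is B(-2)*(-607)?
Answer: -4856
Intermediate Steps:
B(S) = 2*S**2 (B(S) = (2*S)*S = 2*S**2)
B(-2)*(-607) = (2*(-2)**2)*(-607) = (2*4)*(-607) = 8*(-607) = -4856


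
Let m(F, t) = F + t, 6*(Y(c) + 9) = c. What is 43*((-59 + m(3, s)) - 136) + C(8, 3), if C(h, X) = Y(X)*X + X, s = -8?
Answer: -17245/2 ≈ -8622.5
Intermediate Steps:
Y(c) = -9 + c/6
C(h, X) = X + X*(-9 + X/6) (C(h, X) = (-9 + X/6)*X + X = X*(-9 + X/6) + X = X + X*(-9 + X/6))
43*((-59 + m(3, s)) - 136) + C(8, 3) = 43*((-59 + (3 - 8)) - 136) + (⅙)*3*(-48 + 3) = 43*((-59 - 5) - 136) + (⅙)*3*(-45) = 43*(-64 - 136) - 45/2 = 43*(-200) - 45/2 = -8600 - 45/2 = -17245/2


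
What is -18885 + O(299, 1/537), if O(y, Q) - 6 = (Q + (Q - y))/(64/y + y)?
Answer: -907046235434/48042705 ≈ -18880.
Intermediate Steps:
O(y, Q) = 6 + (-y + 2*Q)/(y + 64/y) (O(y, Q) = 6 + (Q + (Q - y))/(64/y + y) = 6 + (-y + 2*Q)/(y + 64/y))
-18885 + O(299, 1/537) = -18885 + (384 + 5*299**2 + 2*299/537)/(64 + 299**2) = -18885 + (384 + 5*89401 + 2*(1/537)*299)/(64 + 89401) = -18885 + (384 + 447005 + 598/537)/89465 = -18885 + (1/89465)*(240248491/537) = -18885 + 240248491/48042705 = -907046235434/48042705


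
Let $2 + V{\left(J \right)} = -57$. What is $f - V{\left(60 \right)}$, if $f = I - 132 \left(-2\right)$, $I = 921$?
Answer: $1244$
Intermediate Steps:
$V{\left(J \right)} = -59$ ($V{\left(J \right)} = -2 - 57 = -59$)
$f = 1185$ ($f = 921 - 132 \left(-2\right) = 921 - -264 = 921 + 264 = 1185$)
$f - V{\left(60 \right)} = 1185 - -59 = 1185 + 59 = 1244$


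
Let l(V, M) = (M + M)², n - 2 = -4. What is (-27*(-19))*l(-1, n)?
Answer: 8208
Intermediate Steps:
n = -2 (n = 2 - 4 = -2)
l(V, M) = 4*M² (l(V, M) = (2*M)² = 4*M²)
(-27*(-19))*l(-1, n) = (-27*(-19))*(4*(-2)²) = 513*(4*4) = 513*16 = 8208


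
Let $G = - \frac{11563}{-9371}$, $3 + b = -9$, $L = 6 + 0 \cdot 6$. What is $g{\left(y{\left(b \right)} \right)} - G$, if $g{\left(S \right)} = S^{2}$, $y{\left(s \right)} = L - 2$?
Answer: $\frac{138373}{9371} \approx 14.766$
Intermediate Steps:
$L = 6$ ($L = 6 + 0 = 6$)
$b = -12$ ($b = -3 - 9 = -12$)
$y{\left(s \right)} = 4$ ($y{\left(s \right)} = 6 - 2 = 4$)
$G = \frac{11563}{9371}$ ($G = \left(-11563\right) \left(- \frac{1}{9371}\right) = \frac{11563}{9371} \approx 1.2339$)
$g{\left(y{\left(b \right)} \right)} - G = 4^{2} - \frac{11563}{9371} = 16 - \frac{11563}{9371} = \frac{138373}{9371}$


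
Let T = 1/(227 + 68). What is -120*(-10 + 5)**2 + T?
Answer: -884999/295 ≈ -3000.0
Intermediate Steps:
T = 1/295 ≈ 0.0033898
-120*(-10 + 5)**2 + T = -120*(-10 + 5)**2 + 1/295 = -120*(-5)**2 + 1/295 = -120*25 + 1/295 = -3000 + 1/295 = -884999/295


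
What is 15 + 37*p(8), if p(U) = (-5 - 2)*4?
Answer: -1021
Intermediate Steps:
p(U) = -28 (p(U) = -7*4 = -28)
15 + 37*p(8) = 15 + 37*(-28) = 15 - 1036 = -1021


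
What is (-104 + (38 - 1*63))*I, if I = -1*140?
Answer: 18060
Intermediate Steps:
I = -140
(-104 + (38 - 1*63))*I = (-104 + (38 - 1*63))*(-140) = (-104 + (38 - 63))*(-140) = (-104 - 25)*(-140) = -129*(-140) = 18060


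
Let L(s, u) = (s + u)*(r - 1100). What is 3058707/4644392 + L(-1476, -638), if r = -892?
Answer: 19557946477203/4644392 ≈ 4.2111e+6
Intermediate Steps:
L(s, u) = -1992*s - 1992*u (L(s, u) = (s + u)*(-892 - 1100) = (s + u)*(-1992) = -1992*s - 1992*u)
3058707/4644392 + L(-1476, -638) = 3058707/4644392 + (-1992*(-1476) - 1992*(-638)) = 3058707*(1/4644392) + (2940192 + 1270896) = 3058707/4644392 + 4211088 = 19557946477203/4644392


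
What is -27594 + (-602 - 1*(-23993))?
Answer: -4203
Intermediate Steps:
-27594 + (-602 - 1*(-23993)) = -27594 + (-602 + 23993) = -27594 + 23391 = -4203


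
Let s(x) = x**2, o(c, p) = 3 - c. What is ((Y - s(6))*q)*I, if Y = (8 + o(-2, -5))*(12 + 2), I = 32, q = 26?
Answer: 121472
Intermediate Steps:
Y = 182 (Y = (8 + (3 - 1*(-2)))*(12 + 2) = (8 + (3 + 2))*14 = (8 + 5)*14 = 13*14 = 182)
((Y - s(6))*q)*I = ((182 - 1*6**2)*26)*32 = ((182 - 1*36)*26)*32 = ((182 - 36)*26)*32 = (146*26)*32 = 3796*32 = 121472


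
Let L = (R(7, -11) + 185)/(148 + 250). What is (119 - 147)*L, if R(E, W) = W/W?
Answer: -2604/199 ≈ -13.085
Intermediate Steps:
R(E, W) = 1
L = 93/199 (L = (1 + 185)/(148 + 250) = 186/398 = 186*(1/398) = 93/199 ≈ 0.46734)
(119 - 147)*L = (119 - 147)*(93/199) = -28*93/199 = -2604/199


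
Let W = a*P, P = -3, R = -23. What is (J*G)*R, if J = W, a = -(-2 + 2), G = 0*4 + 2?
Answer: 0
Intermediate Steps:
G = 2 (G = 0 + 2 = 2)
a = 0 (a = -1*0 = 0)
W = 0 (W = 0*(-3) = 0)
J = 0
(J*G)*R = (0*2)*(-23) = 0*(-23) = 0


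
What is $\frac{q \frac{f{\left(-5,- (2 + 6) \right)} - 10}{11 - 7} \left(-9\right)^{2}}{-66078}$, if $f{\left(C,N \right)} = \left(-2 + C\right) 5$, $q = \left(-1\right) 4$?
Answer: $- \frac{405}{7342} \approx -0.055162$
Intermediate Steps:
$q = -4$
$f{\left(C,N \right)} = -10 + 5 C$
$\frac{q \frac{f{\left(-5,- (2 + 6) \right)} - 10}{11 - 7} \left(-9\right)^{2}}{-66078} = \frac{\left(-4\right) \frac{\left(-10 + 5 \left(-5\right)\right) - 10}{11 - 7} \left(-9\right)^{2}}{-66078} = - 4 \frac{\left(-10 - 25\right) - 10}{4} \cdot 81 \left(- \frac{1}{66078}\right) = - 4 \left(-35 - 10\right) \frac{1}{4} \cdot 81 \left(- \frac{1}{66078}\right) = - 4 \left(-45\right) \frac{1}{4} \cdot 81 \left(- \frac{1}{66078}\right) = - 4 \left(\left(- \frac{45}{4}\right) 81\right) \left(- \frac{1}{66078}\right) = \left(-4\right) \left(- \frac{3645}{4}\right) \left(- \frac{1}{66078}\right) = 3645 \left(- \frac{1}{66078}\right) = - \frac{405}{7342}$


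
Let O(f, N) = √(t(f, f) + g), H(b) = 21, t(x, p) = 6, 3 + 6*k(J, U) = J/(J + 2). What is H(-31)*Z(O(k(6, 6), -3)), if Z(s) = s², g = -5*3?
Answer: -189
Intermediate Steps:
k(J, U) = -½ + J/(6*(2 + J)) (k(J, U) = -½ + (J/(J + 2))/6 = -½ + (J/(2 + J))/6 = -½ + J/(6*(2 + J)))
g = -15
O(f, N) = 3*I (O(f, N) = √(6 - 15) = √(-9) = 3*I)
H(-31)*Z(O(k(6, 6), -3)) = 21*(3*I)² = 21*(-9) = -189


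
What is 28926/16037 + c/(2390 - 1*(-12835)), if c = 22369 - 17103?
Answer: 369352/171825 ≈ 2.1496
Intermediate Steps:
c = 5266
28926/16037 + c/(2390 - 1*(-12835)) = 28926/16037 + 5266/(2390 - 1*(-12835)) = 28926*(1/16037) + 5266/(2390 + 12835) = 28926/16037 + 5266/15225 = 369352/171825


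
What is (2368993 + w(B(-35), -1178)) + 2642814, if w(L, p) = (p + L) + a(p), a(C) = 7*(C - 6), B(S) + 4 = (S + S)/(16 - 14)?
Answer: 5002302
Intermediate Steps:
B(S) = -4 + S (B(S) = -4 + (S + S)/(16 - 14) = -4 + (2*S)/2 = -4 + (2*S)*(1/2) = -4 + S)
a(C) = -42 + 7*C (a(C) = 7*(-6 + C) = -42 + 7*C)
w(L, p) = -42 + L + 8*p (w(L, p) = (p + L) + (-42 + 7*p) = (L + p) + (-42 + 7*p) = -42 + L + 8*p)
(2368993 + w(B(-35), -1178)) + 2642814 = (2368993 + (-42 + (-4 - 35) + 8*(-1178))) + 2642814 = (2368993 + (-42 - 39 - 9424)) + 2642814 = (2368993 - 9505) + 2642814 = 2359488 + 2642814 = 5002302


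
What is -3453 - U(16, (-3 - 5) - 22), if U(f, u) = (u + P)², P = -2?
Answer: -4477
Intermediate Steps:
U(f, u) = (-2 + u)² (U(f, u) = (u - 2)² = (-2 + u)²)
-3453 - U(16, (-3 - 5) - 22) = -3453 - (-2 + ((-3 - 5) - 22))² = -3453 - (-2 + (-8 - 22))² = -3453 - (-2 - 30)² = -3453 - 1*(-32)² = -3453 - 1*1024 = -3453 - 1024 = -4477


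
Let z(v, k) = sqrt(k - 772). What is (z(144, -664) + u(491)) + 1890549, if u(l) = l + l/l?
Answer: 1891041 + 2*I*sqrt(359) ≈ 1.891e+6 + 37.895*I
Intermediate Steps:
u(l) = 1 + l (u(l) = l + 1 = 1 + l)
z(v, k) = sqrt(-772 + k)
(z(144, -664) + u(491)) + 1890549 = (sqrt(-772 - 664) + (1 + 491)) + 1890549 = (sqrt(-1436) + 492) + 1890549 = (2*I*sqrt(359) + 492) + 1890549 = (492 + 2*I*sqrt(359)) + 1890549 = 1891041 + 2*I*sqrt(359)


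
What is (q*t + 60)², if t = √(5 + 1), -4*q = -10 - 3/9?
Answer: 87361/24 + 310*√6 ≈ 4399.4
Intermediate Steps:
q = 31/12 (q = -(-10 - 3/9)/4 = -(-10 - 1*⅓)/4 = -(-10 - ⅓)/4 = -¼*(-31/3) = 31/12 ≈ 2.5833)
t = √6 ≈ 2.4495
(q*t + 60)² = (31*√6/12 + 60)² = (60 + 31*√6/12)²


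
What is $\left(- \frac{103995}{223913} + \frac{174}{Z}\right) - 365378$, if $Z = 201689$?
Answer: $- \frac{16500779719755239}{45160789057} \approx -3.6538 \cdot 10^{5}$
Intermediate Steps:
$\left(- \frac{103995}{223913} + \frac{174}{Z}\right) - 365378 = \left(- \frac{103995}{223913} + \frac{174}{201689}\right) - 365378 = - \frac{20935686693}{45160789057} - 365378 = - \frac{16500779719755239}{45160789057}$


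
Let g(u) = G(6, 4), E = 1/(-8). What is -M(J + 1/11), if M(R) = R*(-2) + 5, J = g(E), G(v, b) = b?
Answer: 35/11 ≈ 3.1818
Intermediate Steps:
E = -1/8 ≈ -0.12500
g(u) = 4
J = 4
M(R) = 5 - 2*R (M(R) = -2*R + 5 = 5 - 2*R)
-M(J + 1/11) = -(5 - 2*(4 + 1/11)) = -(5 - 2*45/11) = -(5 - 90/11) = -1*(-35/11) = 35/11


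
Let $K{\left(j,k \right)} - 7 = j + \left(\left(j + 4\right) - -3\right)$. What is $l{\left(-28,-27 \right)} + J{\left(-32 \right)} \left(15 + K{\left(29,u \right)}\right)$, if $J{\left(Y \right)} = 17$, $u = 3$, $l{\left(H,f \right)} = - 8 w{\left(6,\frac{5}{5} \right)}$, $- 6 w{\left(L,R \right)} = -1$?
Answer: $\frac{4433}{3} \approx 1477.7$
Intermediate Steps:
$w{\left(L,R \right)} = \frac{1}{6}$ ($w{\left(L,R \right)} = \left(- \frac{1}{6}\right) \left(-1\right) = \frac{1}{6}$)
$l{\left(H,f \right)} = - \frac{4}{3}$ ($l{\left(H,f \right)} = \left(-8\right) \frac{1}{6} = - \frac{4}{3}$)
$K{\left(j,k \right)} = 14 + 2 j$ ($K{\left(j,k \right)} = 7 + \left(j + \left(\left(j + 4\right) - -3\right)\right) = 7 + \left(j + \left(\left(4 + j\right) + 3\right)\right) = 7 + \left(j + \left(7 + j\right)\right) = 7 + \left(7 + 2 j\right) = 14 + 2 j$)
$l{\left(-28,-27 \right)} + J{\left(-32 \right)} \left(15 + K{\left(29,u \right)}\right) = - \frac{4}{3} + 17 \left(15 + \left(14 + 2 \cdot 29\right)\right) = - \frac{4}{3} + 17 \left(15 + \left(14 + 58\right)\right) = - \frac{4}{3} + 17 \left(15 + 72\right) = - \frac{4}{3} + 17 \cdot 87 = - \frac{4}{3} + 1479 = \frac{4433}{3}$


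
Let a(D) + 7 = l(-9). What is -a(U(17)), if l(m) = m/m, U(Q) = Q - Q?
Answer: 6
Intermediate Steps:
U(Q) = 0
l(m) = 1
a(D) = -6 (a(D) = -7 + 1 = -6)
-a(U(17)) = -1*(-6) = 6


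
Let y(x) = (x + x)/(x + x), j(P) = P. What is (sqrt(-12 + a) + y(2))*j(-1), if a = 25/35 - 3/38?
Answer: -1 - I*sqrt(804118)/266 ≈ -1.0 - 3.3712*I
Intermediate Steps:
y(x) = 1 (y(x) = (2*x)/((2*x)) = (2*x)*(1/(2*x)) = 1)
a = 169/266 (a = 25*(1/35) - 3*1/38 = 5/7 - 3/38 = 169/266 ≈ 0.63534)
(sqrt(-12 + a) + y(2))*j(-1) = (sqrt(-12 + 169/266) + 1)*(-1) = (sqrt(-3023/266) + 1)*(-1) = (I*sqrt(804118)/266 + 1)*(-1) = (1 + I*sqrt(804118)/266)*(-1) = -1 - I*sqrt(804118)/266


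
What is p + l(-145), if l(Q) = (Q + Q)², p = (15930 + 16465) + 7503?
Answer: 123998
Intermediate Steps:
p = 39898 (p = 32395 + 7503 = 39898)
l(Q) = 4*Q² (l(Q) = (2*Q)² = 4*Q²)
p + l(-145) = 39898 + 4*(-145)² = 39898 + 4*21025 = 39898 + 84100 = 123998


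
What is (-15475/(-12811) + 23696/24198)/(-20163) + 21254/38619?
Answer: 7379045963483119/13410537119116137 ≈ 0.55024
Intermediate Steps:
(-15475/(-12811) + 23696/24198)/(-20163) + 21254/38619 = (-15475*(-1/12811) + 23696*(1/24198))*(-1/20163) + 21254*(1/38619) = (15475/12811 + 11848/12099)*(-1/20163) + 21254/38619 = (339016753/155000289)*(-1/20163) + 21254/38619 = -339016753/3125270827107 + 21254/38619 = 7379045963483119/13410537119116137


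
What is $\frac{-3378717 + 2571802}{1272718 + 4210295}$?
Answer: $- \frac{806915}{5483013} \approx -0.14717$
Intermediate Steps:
$\frac{-3378717 + 2571802}{1272718 + 4210295} = - \frac{806915}{5483013}$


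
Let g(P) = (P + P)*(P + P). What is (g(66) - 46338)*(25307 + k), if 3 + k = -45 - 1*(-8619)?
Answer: -979548492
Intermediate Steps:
g(P) = 4*P² (g(P) = (2*P)*(2*P) = 4*P²)
k = 8571 (k = -3 + (-45 - 1*(-8619)) = -3 + (-45 + 8619) = -3 + 8574 = 8571)
(g(66) - 46338)*(25307 + k) = (4*66² - 46338)*(25307 + 8571) = (4*4356 - 46338)*33878 = (17424 - 46338)*33878 = -28914*33878 = -979548492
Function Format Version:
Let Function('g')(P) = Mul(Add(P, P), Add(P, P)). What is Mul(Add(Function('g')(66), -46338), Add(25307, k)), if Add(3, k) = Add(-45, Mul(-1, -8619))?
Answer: -979548492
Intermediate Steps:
Function('g')(P) = Mul(4, Pow(P, 2)) (Function('g')(P) = Mul(Mul(2, P), Mul(2, P)) = Mul(4, Pow(P, 2)))
k = 8571 (k = Add(-3, Add(-45, Mul(-1, -8619))) = Add(-3, Add(-45, 8619)) = Add(-3, 8574) = 8571)
Mul(Add(Function('g')(66), -46338), Add(25307, k)) = Mul(Add(Mul(4, Pow(66, 2)), -46338), Add(25307, 8571)) = Mul(Add(Mul(4, 4356), -46338), 33878) = Mul(Add(17424, -46338), 33878) = Mul(-28914, 33878) = -979548492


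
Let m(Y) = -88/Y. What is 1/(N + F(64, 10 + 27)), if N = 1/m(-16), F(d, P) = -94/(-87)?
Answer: 957/1208 ≈ 0.79222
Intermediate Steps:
F(d, P) = 94/87 (F(d, P) = -94*(-1/87) = 94/87)
N = 2/11 (N = 1/(-88/(-16)) = 1/(-88*(-1/16)) = 1/(11/2) = 2/11 ≈ 0.18182)
1/(N + F(64, 10 + 27)) = 1/(2/11 + 94/87) = 1/(1208/957) = 957/1208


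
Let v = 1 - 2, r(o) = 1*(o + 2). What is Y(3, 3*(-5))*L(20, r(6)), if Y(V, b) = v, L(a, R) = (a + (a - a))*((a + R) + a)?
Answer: -960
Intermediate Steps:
r(o) = 2 + o (r(o) = 1*(2 + o) = 2 + o)
v = -1
L(a, R) = a*(R + 2*a) (L(a, R) = (a + 0)*((R + a) + a) = a*(R + 2*a))
Y(V, b) = -1
Y(3, 3*(-5))*L(20, r(6)) = -20*((2 + 6) + 2*20) = -20*(8 + 40) = -20*48 = -1*960 = -960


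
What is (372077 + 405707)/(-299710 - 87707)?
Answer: -777784/387417 ≈ -2.0076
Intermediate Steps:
(372077 + 405707)/(-299710 - 87707) = 777784/(-387417) = 777784*(-1/387417) = -777784/387417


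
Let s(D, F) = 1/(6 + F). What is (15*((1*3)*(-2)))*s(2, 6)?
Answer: -15/2 ≈ -7.5000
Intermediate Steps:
(15*((1*3)*(-2)))*s(2, 6) = (15*((1*3)*(-2)))/(6 + 6) = (15*(3*(-2)))/12 = (15*(-6))*(1/12) = -90*1/12 = -15/2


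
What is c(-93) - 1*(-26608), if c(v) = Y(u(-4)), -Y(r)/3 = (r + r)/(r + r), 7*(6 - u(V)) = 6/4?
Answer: 26605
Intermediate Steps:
u(V) = 81/14 (u(V) = 6 - 6/(7*4) = 6 - 1/7*3/2 = 6 - 3/14 = 81/14)
Y(r) = -3 (Y(r) = -3*(r + r)/(r + r) = -3*2*r/(2*r) = -3*2*r*1/(2*r) = -3*1 = -3)
c(v) = -3
c(-93) - 1*(-26608) = -3 - 1*(-26608) = -3 + 26608 = 26605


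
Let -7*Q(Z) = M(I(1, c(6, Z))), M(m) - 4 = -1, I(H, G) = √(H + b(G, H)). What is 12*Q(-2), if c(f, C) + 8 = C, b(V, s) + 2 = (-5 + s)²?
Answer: -36/7 ≈ -5.1429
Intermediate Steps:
b(V, s) = -2 + (-5 + s)²
c(f, C) = -8 + C
I(H, G) = √(-2 + H + (-5 + H)²) (I(H, G) = √(H + (-2 + (-5 + H)²)) = √(-2 + H + (-5 + H)²))
M(m) = 3 (M(m) = 4 - 1 = 3)
Q(Z) = -3/7 (Q(Z) = -⅐*3 = -3/7)
12*Q(-2) = 12*(-3/7) = -36/7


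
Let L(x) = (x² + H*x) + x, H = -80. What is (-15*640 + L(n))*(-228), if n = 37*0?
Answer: 2188800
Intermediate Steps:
n = 0
L(x) = x² - 79*x (L(x) = (x² - 80*x) + x = x² - 79*x)
(-15*640 + L(n))*(-228) = (-15*640 + 0*(-79 + 0))*(-228) = (-9600 + 0*(-79))*(-228) = (-9600 + 0)*(-228) = -9600*(-228) = 2188800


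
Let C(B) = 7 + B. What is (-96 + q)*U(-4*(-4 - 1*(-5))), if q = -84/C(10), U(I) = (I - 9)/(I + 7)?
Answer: 7436/17 ≈ 437.41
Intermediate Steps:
U(I) = (-9 + I)/(7 + I)
q = -84/17 (q = -84/(7 + 10) = -84/17 ≈ -4.9412)
(-96 + q)*U(-4*(-4 - 1*(-5))) = (-96 - 84/17)*((-9 - 4*(-4 - 1*(-5)))/(7 - 4*(-4 - 1*(-5)))) = -1716*(-9 - 4*(-4 + 5))/(17*(7 - 4*(-4 + 5))) = -1716*(-9 - 4*1)/(17*(7 - 4*1)) = -1716*(-9 - 4)/(17*(7 - 4)) = -1716*(-13)/(17*3) = -572*(-13)/17 = -1716/17*(-13/3) = 7436/17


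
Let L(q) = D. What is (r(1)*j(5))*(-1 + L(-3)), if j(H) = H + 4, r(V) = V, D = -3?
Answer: -36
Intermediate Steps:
L(q) = -3
j(H) = 4 + H
(r(1)*j(5))*(-1 + L(-3)) = (1*(4 + 5))*(-1 - 3) = (1*9)*(-4) = 9*(-4) = -36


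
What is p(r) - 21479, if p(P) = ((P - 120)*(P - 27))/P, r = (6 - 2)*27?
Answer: -21488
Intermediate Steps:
r = 108 (r = 4*27 = 108)
p(P) = (-120 + P)*(-27 + P)/P (p(P) = ((-120 + P)*(-27 + P))/P = (-120 + P)*(-27 + P)/P)
p(r) - 21479 = (-147 + 108 + 3240/108) - 21479 = (-147 + 108 + 3240*(1/108)) - 21479 = (-147 + 108 + 30) - 21479 = -9 - 21479 = -21488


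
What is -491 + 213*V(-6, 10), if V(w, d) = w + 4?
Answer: -917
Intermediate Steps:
V(w, d) = 4 + w
-491 + 213*V(-6, 10) = -491 + 213*(4 - 6) = -491 + 213*(-2) = -491 - 426 = -917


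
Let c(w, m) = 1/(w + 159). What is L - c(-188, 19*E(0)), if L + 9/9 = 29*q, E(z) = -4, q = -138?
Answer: -116086/29 ≈ -4003.0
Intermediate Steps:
c(w, m) = 1/(159 + w)
L = -4003 (L = -1 + 29*(-138) = -1 - 4002 = -4003)
L - c(-188, 19*E(0)) = -4003 - 1/(159 - 188) = -4003 - 1/(-29) = -4003 - 1*(-1/29) = -4003 + 1/29 = -116086/29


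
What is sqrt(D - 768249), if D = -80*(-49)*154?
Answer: I*sqrt(164569) ≈ 405.67*I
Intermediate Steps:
D = 603680 (D = 3920*154 = 603680)
sqrt(D - 768249) = sqrt(603680 - 768249) = sqrt(-164569) = I*sqrt(164569)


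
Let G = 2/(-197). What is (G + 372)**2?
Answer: 5370251524/38809 ≈ 1.3838e+5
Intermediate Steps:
G = -2/197 (G = 2*(-1/197) = -2/197 ≈ -0.010152)
(G + 372)**2 = (-2/197 + 372)**2 = (73282/197)**2 = 5370251524/38809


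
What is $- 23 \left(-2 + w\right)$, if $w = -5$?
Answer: $161$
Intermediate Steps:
$- 23 \left(-2 + w\right) = - 23 \left(-2 - 5\right) = \left(-23\right) \left(-7\right) = 161$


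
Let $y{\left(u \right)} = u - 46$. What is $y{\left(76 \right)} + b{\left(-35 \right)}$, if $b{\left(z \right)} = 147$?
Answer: $177$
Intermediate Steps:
$y{\left(u \right)} = -46 + u$ ($y{\left(u \right)} = u - 46 = -46 + u$)
$y{\left(76 \right)} + b{\left(-35 \right)} = \left(-46 + 76\right) + 147 = 30 + 147 = 177$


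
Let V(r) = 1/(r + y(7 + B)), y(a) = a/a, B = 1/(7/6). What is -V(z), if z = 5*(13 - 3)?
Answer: -1/51 ≈ -0.019608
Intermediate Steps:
B = 6/7 (B = 1/(7*(⅙)) = 1/(7/6) = 1*(6/7) = 6/7 ≈ 0.85714)
y(a) = 1
z = 50 (z = 5*10 = 50)
V(r) = 1/(1 + r) (V(r) = 1/(r + 1) = 1/(1 + r))
-V(z) = -1/(1 + 50) = -1/51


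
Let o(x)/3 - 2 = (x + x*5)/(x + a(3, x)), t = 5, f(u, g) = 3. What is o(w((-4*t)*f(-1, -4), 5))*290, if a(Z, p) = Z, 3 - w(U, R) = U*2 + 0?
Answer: 47850/7 ≈ 6835.7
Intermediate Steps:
w(U, R) = 3 - 2*U (w(U, R) = 3 - (U*2 + 0) = 3 - (2*U + 0) = 3 - 2*U)
o(x) = 6 + 18*x/(3 + x) (o(x) = 6 + 3*((x + x*5)/(x + 3)) = 6 + 3*((x + 5*x)/(3 + x)) = 6 + 3*((6*x)/(3 + x)) = 6 + 3*(6*x/(3 + x)) = 6 + 18*x/(3 + x))
o(w((-4*t)*f(-1, -4), 5))*290 = (6*(3 + 4*(3 - 2*(-4*5)*3))/(3 + (3 - 2*(-4*5)*3)))*290 = (6*(3 + 4*(3 - (-40)*3))/(3 + (3 - (-40)*3)))*290 = (6*(3 + 4*(3 - 2*(-60)))/(3 + (3 - 2*(-60))))*290 = (6*(3 + 4*(3 + 120))/(3 + (3 + 120)))*290 = (6*(3 + 4*123)/(3 + 123))*290 = (6*(3 + 492)/126)*290 = (6*(1/126)*495)*290 = (165/7)*290 = 47850/7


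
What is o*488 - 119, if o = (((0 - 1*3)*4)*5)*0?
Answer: -119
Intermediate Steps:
o = 0 (o = (((0 - 3)*4)*5)*0 = (-3*4*5)*0 = -12*5*0 = -60*0 = 0)
o*488 - 119 = 0*488 - 119 = 0 - 119 = -119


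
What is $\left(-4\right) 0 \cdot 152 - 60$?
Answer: $-60$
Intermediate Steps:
$\left(-4\right) 0 \cdot 152 - 60 = 0 \cdot 152 - 60 = 0 - 60 = -60$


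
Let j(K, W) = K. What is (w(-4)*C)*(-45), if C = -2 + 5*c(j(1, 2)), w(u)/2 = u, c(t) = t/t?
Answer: 1080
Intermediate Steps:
c(t) = 1
w(u) = 2*u
C = 3 (C = -2 + 5*1 = -2 + 5 = 3)
(w(-4)*C)*(-45) = ((2*(-4))*3)*(-45) = -8*3*(-45) = -24*(-45) = 1080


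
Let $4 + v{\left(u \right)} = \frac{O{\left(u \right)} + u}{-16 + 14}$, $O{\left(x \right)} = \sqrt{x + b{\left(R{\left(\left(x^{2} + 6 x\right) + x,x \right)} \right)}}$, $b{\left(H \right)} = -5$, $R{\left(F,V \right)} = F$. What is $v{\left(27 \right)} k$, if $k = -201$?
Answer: $\frac{7035}{2} + \frac{201 \sqrt{22}}{2} \approx 3988.9$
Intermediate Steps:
$O{\left(x \right)} = \sqrt{-5 + x}$ ($O{\left(x \right)} = \sqrt{x - 5} = \sqrt{-5 + x}$)
$v{\left(u \right)} = -4 - \frac{u}{2} - \frac{\sqrt{-5 + u}}{2}$ ($v{\left(u \right)} = -4 + \frac{\sqrt{-5 + u} + u}{-16 + 14} = -4 + \frac{u + \sqrt{-5 + u}}{-2} = -4 + \left(u + \sqrt{-5 + u}\right) \left(- \frac{1}{2}\right) = -4 - \left(\frac{u}{2} + \frac{\sqrt{-5 + u}}{2}\right) = -4 - \frac{u}{2} - \frac{\sqrt{-5 + u}}{2}$)
$v{\left(27 \right)} k = \left(-4 - \frac{27}{2} - \frac{\sqrt{-5 + 27}}{2}\right) \left(-201\right) = \left(-4 - \frac{27}{2} - \frac{\sqrt{22}}{2}\right) \left(-201\right) = \left(- \frac{35}{2} - \frac{\sqrt{22}}{2}\right) \left(-201\right) = \frac{7035}{2} + \frac{201 \sqrt{22}}{2}$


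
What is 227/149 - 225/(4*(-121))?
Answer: 143393/72116 ≈ 1.9884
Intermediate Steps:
227/149 - 225/(4*(-121)) = 227*(1/149) - 225/(-484) = 227/149 - 225*(-1/484) = 227/149 + 225/484 = 143393/72116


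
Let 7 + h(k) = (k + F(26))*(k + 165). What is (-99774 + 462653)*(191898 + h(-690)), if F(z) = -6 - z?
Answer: 207182499139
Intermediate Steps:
h(k) = -7 + (-32 + k)*(165 + k) (h(k) = -7 + (k + (-6 - 1*26))*(k + 165) = -7 + (k + (-6 - 26))*(165 + k) = -7 + (k - 32)*(165 + k) = -7 + (-32 + k)*(165 + k))
(-99774 + 462653)*(191898 + h(-690)) = (-99774 + 462653)*(191898 + (-5287 + (-690)² + 133*(-690))) = 362879*(191898 + (-5287 + 476100 - 91770)) = 362879*(191898 + 379043) = 362879*570941 = 207182499139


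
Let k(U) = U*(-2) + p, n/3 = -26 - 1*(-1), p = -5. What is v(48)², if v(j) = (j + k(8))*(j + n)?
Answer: 531441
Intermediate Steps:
n = -75 (n = 3*(-26 - 1*(-1)) = 3*(-26 + 1) = 3*(-25) = -75)
k(U) = -5 - 2*U (k(U) = U*(-2) - 5 = -2*U - 5 = -5 - 2*U)
v(j) = (-75 + j)*(-21 + j) (v(j) = (j + (-5 - 2*8))*(j - 75) = (j + (-5 - 16))*(-75 + j) = (j - 21)*(-75 + j) = (-21 + j)*(-75 + j) = (-75 + j)*(-21 + j))
v(48)² = (1575 + 48² - 96*48)² = (1575 + 2304 - 4608)² = (-729)² = 531441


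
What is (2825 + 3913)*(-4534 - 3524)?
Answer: -54294804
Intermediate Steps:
(2825 + 3913)*(-4534 - 3524) = 6738*(-8058) = -54294804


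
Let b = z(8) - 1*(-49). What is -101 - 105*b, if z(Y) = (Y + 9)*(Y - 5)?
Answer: -10601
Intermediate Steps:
z(Y) = (-5 + Y)*(9 + Y) (z(Y) = (9 + Y)*(-5 + Y) = (-5 + Y)*(9 + Y))
b = 100 (b = (-45 + 8² + 4*8) - 1*(-49) = (-45 + 64 + 32) + 49 = 51 + 49 = 100)
-101 - 105*b = -101 - 105*100 = -101 - 10500 = -10601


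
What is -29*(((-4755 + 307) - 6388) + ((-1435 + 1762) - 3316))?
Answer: 400925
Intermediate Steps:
-29*(((-4755 + 307) - 6388) + ((-1435 + 1762) - 3316)) = -29*((-4448 - 6388) + (327 - 3316)) = -29*(-10836 - 2989) = -29*(-13825) = 400925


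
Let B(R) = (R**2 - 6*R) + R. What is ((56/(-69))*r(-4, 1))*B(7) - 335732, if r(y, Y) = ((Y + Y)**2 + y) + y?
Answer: -23162372/69 ≈ -3.3569e+5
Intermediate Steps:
B(R) = R**2 - 5*R
r(y, Y) = 2*y + 4*Y**2 (r(y, Y) = ((2*Y)**2 + y) + y = (4*Y**2 + y) + y = (y + 4*Y**2) + y = 2*y + 4*Y**2)
((56/(-69))*r(-4, 1))*B(7) - 335732 = ((56/(-69))*(2*(-4) + 4*1**2))*(7*(-5 + 7)) - 335732 = ((56*(-1/69))*(-8 + 4*1))*(7*2) - 335732 = -56*(-8 + 4)/69*14 - 335732 = -56/69*(-4)*14 - 335732 = (224/69)*14 - 335732 = 3136/69 - 335732 = -23162372/69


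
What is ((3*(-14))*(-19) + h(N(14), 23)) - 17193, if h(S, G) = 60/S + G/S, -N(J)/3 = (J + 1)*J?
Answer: -10328933/630 ≈ -16395.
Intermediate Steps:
N(J) = -3*J*(1 + J) (N(J) = -3*(J + 1)*J = -3*(1 + J)*J = -3*J*(1 + J))
((3*(-14))*(-19) + h(N(14), 23)) - 17193 = ((3*(-14))*(-19) + (60 + 23)/((-3*14*(1 + 14)))) - 17193 = (-42*(-19) + 83/(-3*14*15)) - 17193 = (798 + 83/(-630)) - 17193 = (798 - 1/630*83) - 17193 = (798 - 83/630) - 17193 = 502657/630 - 17193 = -10328933/630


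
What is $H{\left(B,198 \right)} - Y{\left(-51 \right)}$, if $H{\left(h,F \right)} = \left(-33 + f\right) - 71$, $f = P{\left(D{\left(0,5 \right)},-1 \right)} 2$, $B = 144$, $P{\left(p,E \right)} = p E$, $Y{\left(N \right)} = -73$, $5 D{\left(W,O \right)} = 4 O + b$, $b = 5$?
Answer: $-41$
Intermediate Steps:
$D{\left(W,O \right)} = 1 + \frac{4 O}{5}$ ($D{\left(W,O \right)} = \frac{4 O + 5}{5} = \frac{5 + 4 O}{5} = 1 + \frac{4 O}{5}$)
$P{\left(p,E \right)} = E p$
$f = -10$ ($f = - (1 + \frac{4}{5} \cdot 5) 2 = - (1 + 4) 2 = \left(-1\right) 5 \cdot 2 = \left(-5\right) 2 = -10$)
$H{\left(h,F \right)} = -114$ ($H{\left(h,F \right)} = \left(-33 - 10\right) - 71 = -43 - 71 = -114$)
$H{\left(B,198 \right)} - Y{\left(-51 \right)} = -114 - -73 = -114 + 73 = -41$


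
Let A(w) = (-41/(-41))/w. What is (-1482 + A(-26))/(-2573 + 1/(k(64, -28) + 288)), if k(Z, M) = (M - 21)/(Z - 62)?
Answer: 20306891/35255194 ≈ 0.57600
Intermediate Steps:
A(w) = 1/w (A(w) = (-41*(-1/41))/w = 1/w)
k(Z, M) = (-21 + M)/(-62 + Z)
(-1482 + A(-26))/(-2573 + 1/(k(64, -28) + 288)) = (-1482 + 1/(-26))/(-2573 + 1/((-21 - 28)/(-62 + 64) + 288)) = (-1482 - 1/26)/(-2573 + 1/(-49/2 + 288)) = -38533/(26*(-2573 + 1/((½)*(-49) + 288))) = -38533/(26*(-2573 + 1/(-49/2 + 288))) = -38533/(26*(-2573 + 1/(527/2))) = -38533/(26*(-2573 + 2/527)) = -38533/(26*(-1355969/527)) = -38533/26*(-527/1355969) = 20306891/35255194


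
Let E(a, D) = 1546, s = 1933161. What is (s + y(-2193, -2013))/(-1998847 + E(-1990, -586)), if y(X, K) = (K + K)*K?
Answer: -3345833/665767 ≈ -5.0255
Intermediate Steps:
y(X, K) = 2*K² (y(X, K) = (2*K)*K = 2*K²)
(s + y(-2193, -2013))/(-1998847 + E(-1990, -586)) = (1933161 + 2*(-2013)²)/(-1998847 + 1546) = (1933161 + 2*4052169)/(-1997301) = (1933161 + 8104338)*(-1/1997301) = 10037499*(-1/1997301) = -3345833/665767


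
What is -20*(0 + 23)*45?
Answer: -20700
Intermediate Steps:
-20*(0 + 23)*45 = -20*23*45 = -460*45 = -20700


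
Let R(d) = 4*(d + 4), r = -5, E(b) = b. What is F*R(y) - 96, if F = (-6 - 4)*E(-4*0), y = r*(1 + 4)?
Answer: -96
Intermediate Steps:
y = -25 (y = -5*(1 + 4) = -5*5 = -25)
F = 0 (F = (-6 - 4)*(-4*0) = -10*0 = 0)
R(d) = 16 + 4*d (R(d) = 4*(4 + d) = 16 + 4*d)
F*R(y) - 96 = 0*(16 + 4*(-25)) - 96 = 0*(16 - 100) - 96 = 0*(-84) - 96 = 0 - 96 = -96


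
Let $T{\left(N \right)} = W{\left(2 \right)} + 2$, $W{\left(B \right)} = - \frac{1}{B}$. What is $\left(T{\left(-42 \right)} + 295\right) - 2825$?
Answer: $- \frac{5057}{2} \approx -2528.5$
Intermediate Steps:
$T{\left(N \right)} = \frac{3}{2}$ ($T{\left(N \right)} = - \frac{1}{2} + 2 = \frac{3}{2}$)
$\left(T{\left(-42 \right)} + 295\right) - 2825 = \left(\frac{3}{2} + 295\right) - 2825 = \frac{593}{2} - 2825 = - \frac{5057}{2}$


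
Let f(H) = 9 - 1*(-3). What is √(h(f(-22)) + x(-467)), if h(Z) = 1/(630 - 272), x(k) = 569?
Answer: √72925674/358 ≈ 23.854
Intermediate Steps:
f(H) = 12 (f(H) = 9 + 3 = 12)
h(Z) = 1/358
√(h(f(-22)) + x(-467)) = √(1/358 + 569) = √(203703/358) = √72925674/358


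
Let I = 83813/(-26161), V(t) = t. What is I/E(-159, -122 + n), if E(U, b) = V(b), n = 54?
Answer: 83813/1778948 ≈ 0.047114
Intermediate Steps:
E(U, b) = b
I = -83813/26161 (I = 83813*(-1/26161) = -83813/26161 ≈ -3.2037)
I/E(-159, -122 + n) = -83813/(26161*(-122 + 54)) = -83813/26161/(-68) = -83813/26161*(-1/68) = 83813/1778948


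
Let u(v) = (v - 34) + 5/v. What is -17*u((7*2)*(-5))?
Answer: 24769/14 ≈ 1769.2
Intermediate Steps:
u(v) = -34 + v + 5/v (u(v) = (-34 + v) + 5/v = -34 + v + 5/v)
-17*u((7*2)*(-5)) = -17*(-34 + (7*2)*(-5) + 5/(((7*2)*(-5)))) = -17*(-34 + 14*(-5) + 5/((14*(-5)))) = -17*(-34 - 70 + 5/(-70)) = -17*(-34 - 70 + 5*(-1/70)) = -17*(-34 - 70 - 1/14) = -17*(-1457/14) = 24769/14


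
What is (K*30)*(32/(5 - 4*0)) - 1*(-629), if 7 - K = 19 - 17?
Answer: 1589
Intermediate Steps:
K = 5 (K = 7 - (19 - 17) = 7 - 1*2 = 7 - 2 = 5)
(K*30)*(32/(5 - 4*0)) - 1*(-629) = (5*30)*(32/(5 - 4*0)) - 1*(-629) = 150*(32/(5 + 0)) + 629 = 150*(32/5) + 629 = 960 + 629 = 1589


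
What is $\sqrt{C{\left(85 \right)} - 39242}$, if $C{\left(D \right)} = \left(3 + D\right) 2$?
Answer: $i \sqrt{39066} \approx 197.65 i$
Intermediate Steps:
$C{\left(D \right)} = 6 + 2 D$
$\sqrt{C{\left(85 \right)} - 39242} = \sqrt{\left(6 + 2 \cdot 85\right) - 39242} = \sqrt{\left(6 + 170\right) - 39242} = \sqrt{176 - 39242} = \sqrt{-39066} = i \sqrt{39066}$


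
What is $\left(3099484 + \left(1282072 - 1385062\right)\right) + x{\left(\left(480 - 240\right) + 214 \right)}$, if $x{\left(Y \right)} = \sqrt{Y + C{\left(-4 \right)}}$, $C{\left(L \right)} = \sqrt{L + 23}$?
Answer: $2996494 + \sqrt{454 + \sqrt{19}} \approx 2.9965 \cdot 10^{6}$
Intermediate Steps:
$C{\left(L \right)} = \sqrt{23 + L}$
$x{\left(Y \right)} = \sqrt{Y + \sqrt{19}}$ ($x{\left(Y \right)} = \sqrt{Y + \sqrt{23 - 4}} = \sqrt{Y + \sqrt{19}}$)
$\left(3099484 + \left(1282072 - 1385062\right)\right) + x{\left(\left(480 - 240\right) + 214 \right)} = \left(3099484 + \left(1282072 - 1385062\right)\right) + \sqrt{\left(\left(480 - 240\right) + 214\right) + \sqrt{19}} = \left(3099484 + \left(1282072 - 1385062\right)\right) + \sqrt{\left(240 + 214\right) + \sqrt{19}} = \left(3099484 - 102990\right) + \sqrt{454 + \sqrt{19}} = 2996494 + \sqrt{454 + \sqrt{19}}$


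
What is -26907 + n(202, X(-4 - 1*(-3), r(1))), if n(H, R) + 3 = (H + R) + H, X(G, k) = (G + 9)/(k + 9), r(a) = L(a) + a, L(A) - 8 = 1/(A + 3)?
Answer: -1934906/73 ≈ -26506.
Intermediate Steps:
L(A) = 8 + 1/(3 + A) (L(A) = 8 + 1/(A + 3) = 8 + 1/(3 + A))
r(a) = a + (25 + 8*a)/(3 + a) (r(a) = (25 + 8*a)/(3 + a) + a = a + (25 + 8*a)/(3 + a))
X(G, k) = (9 + G)/(9 + k)
n(H, R) = -3 + R + 2*H (n(H, R) = -3 + ((H + R) + H) = -3 + (R + 2*H) = -3 + R + 2*H)
-26907 + n(202, X(-4 - 1*(-3), r(1))) = -26907 + (-3 + (9 + (-4 - 1*(-3)))/(9 + (25 + 1² + 11*1)/(3 + 1)) + 2*202) = -26907 + (-3 + (9 + (-4 + 3))/(9 + (25 + 1 + 11)/4) + 404) = -26907 + (-3 + (9 - 1)/(9 + (¼)*37) + 404) = -26907 + (-3 + 8/(9 + 37/4) + 404) = -26907 + (-3 + 8/(73/4) + 404) = -26907 + (-3 + (4/73)*8 + 404) = -26907 + (-3 + 32/73 + 404) = -26907 + 29305/73 = -1934906/73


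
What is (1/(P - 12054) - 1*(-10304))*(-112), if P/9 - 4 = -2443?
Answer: -39243402128/34005 ≈ -1.1540e+6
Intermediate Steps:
P = -21951 (P = 36 + 9*(-2443) = 36 - 21987 = -21951)
(1/(P - 12054) - 1*(-10304))*(-112) = (1/(-21951 - 12054) - 1*(-10304))*(-112) = (1/(-34005) + 10304)*(-112) = (-1/34005 + 10304)*(-112) = (350387519/34005)*(-112) = -39243402128/34005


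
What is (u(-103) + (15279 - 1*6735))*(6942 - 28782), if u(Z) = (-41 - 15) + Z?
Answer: -183128400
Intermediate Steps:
u(Z) = -56 + Z
(u(-103) + (15279 - 1*6735))*(6942 - 28782) = ((-56 - 103) + (15279 - 1*6735))*(6942 - 28782) = (-159 + (15279 - 6735))*(-21840) = (-159 + 8544)*(-21840) = 8385*(-21840) = -183128400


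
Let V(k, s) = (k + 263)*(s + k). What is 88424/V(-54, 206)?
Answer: 11053/3971 ≈ 2.7834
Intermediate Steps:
V(k, s) = (263 + k)*(k + s)
88424/V(-54, 206) = 88424/((-54)² + 263*(-54) + 263*206 - 54*206) = 88424/(2916 - 14202 + 54178 - 11124) = 88424/31768 = 88424*(1/31768) = 11053/3971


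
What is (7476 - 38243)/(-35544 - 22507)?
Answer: 30767/58051 ≈ 0.53000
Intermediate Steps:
(7476 - 38243)/(-35544 - 22507) = -30767/(-58051) = -30767*(-1/58051) = 30767/58051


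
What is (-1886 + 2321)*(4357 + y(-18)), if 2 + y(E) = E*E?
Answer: 2035365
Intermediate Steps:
y(E) = -2 + E² (y(E) = -2 + E*E = -2 + E²)
(-1886 + 2321)*(4357 + y(-18)) = (-1886 + 2321)*(4357 + (-2 + (-18)²)) = 435*(4357 + (-2 + 324)) = 435*(4357 + 322) = 435*4679 = 2035365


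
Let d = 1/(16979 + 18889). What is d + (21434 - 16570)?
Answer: 174461953/35868 ≈ 4864.0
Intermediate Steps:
d = 1/35868 ≈ 2.7880e-5
d + (21434 - 16570) = 1/35868 + (21434 - 16570) = 1/35868 + 4864 = 174461953/35868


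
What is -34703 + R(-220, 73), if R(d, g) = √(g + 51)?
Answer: -34703 + 2*√31 ≈ -34692.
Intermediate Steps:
R(d, g) = √(51 + g)
-34703 + R(-220, 73) = -34703 + √(51 + 73) = -34703 + √124 = -34703 + 2*√31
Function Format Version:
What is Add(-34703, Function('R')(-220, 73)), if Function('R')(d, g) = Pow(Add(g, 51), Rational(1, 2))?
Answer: Add(-34703, Mul(2, Pow(31, Rational(1, 2)))) ≈ -34692.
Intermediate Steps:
Function('R')(d, g) = Pow(Add(51, g), Rational(1, 2))
Add(-34703, Function('R')(-220, 73)) = Add(-34703, Pow(Add(51, 73), Rational(1, 2))) = Add(-34703, Pow(124, Rational(1, 2))) = Add(-34703, Mul(2, Pow(31, Rational(1, 2))))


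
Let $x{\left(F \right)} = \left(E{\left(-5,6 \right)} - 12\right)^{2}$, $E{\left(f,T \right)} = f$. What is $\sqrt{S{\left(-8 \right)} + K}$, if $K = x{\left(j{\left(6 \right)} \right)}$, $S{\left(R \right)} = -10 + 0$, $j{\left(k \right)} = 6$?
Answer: $3 \sqrt{31} \approx 16.703$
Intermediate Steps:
$S{\left(R \right)} = -10$
$x{\left(F \right)} = 289$ ($x{\left(F \right)} = \left(-5 - 12\right)^{2} = \left(-17\right)^{2} = 289$)
$K = 289$
$\sqrt{S{\left(-8 \right)} + K} = \sqrt{-10 + 289} = \sqrt{279} = 3 \sqrt{31}$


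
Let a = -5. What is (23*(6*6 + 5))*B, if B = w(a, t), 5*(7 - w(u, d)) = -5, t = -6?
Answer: 7544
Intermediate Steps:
w(u, d) = 8 (w(u, d) = 7 - 1/5*(-5) = 7 + 1 = 8)
B = 8
(23*(6*6 + 5))*B = (23*(6*6 + 5))*8 = (23*(36 + 5))*8 = (23*41)*8 = 943*8 = 7544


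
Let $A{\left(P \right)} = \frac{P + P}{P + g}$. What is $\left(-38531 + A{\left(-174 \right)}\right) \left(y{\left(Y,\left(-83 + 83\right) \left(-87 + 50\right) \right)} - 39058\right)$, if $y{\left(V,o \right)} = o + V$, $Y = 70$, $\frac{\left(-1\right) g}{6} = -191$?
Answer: $\frac{4506781760}{3} \approx 1.5023 \cdot 10^{9}$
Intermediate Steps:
$g = 1146$ ($g = \left(-6\right) \left(-191\right) = 1146$)
$y{\left(V,o \right)} = V + o$
$A{\left(P \right)} = \frac{2 P}{1146 + P}$ ($A{\left(P \right)} = \frac{P + P}{P + 1146} = \frac{2 P}{1146 + P}$)
$\left(-38531 + A{\left(-174 \right)}\right) \left(y{\left(Y,\left(-83 + 83\right) \left(-87 + 50\right) \right)} - 39058\right) = \left(-38531 + 2 \left(-174\right) \frac{1}{1146 - 174}\right) \left(\left(70 + \left(-83 + 83\right) \left(-87 + 50\right)\right) - 39058\right) = \left(-38531 + 2 \left(-174\right) \frac{1}{972}\right) \left(\left(70 + 0 \left(-37\right)\right) - 39058\right) = \left(-38531 + 2 \left(-174\right) \frac{1}{972}\right) \left(\left(70 + 0\right) - 39058\right) = \left(-38531 - \frac{29}{81}\right) \left(70 - 39058\right) = \left(- \frac{3121040}{81}\right) \left(-38988\right) = \frac{4506781760}{3}$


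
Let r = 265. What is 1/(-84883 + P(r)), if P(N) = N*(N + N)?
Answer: 1/55567 ≈ 1.7996e-5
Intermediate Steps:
P(N) = 2*N**2 (P(N) = N*(2*N) = 2*N**2)
1/(-84883 + P(r)) = 1/(-84883 + 2*265**2) = 1/(-84883 + 2*70225) = 1/(-84883 + 140450) = 1/55567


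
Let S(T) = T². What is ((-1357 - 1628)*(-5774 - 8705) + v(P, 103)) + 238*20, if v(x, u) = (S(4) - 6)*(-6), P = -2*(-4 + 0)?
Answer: 43224515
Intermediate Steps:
P = 8 (P = -2*(-4) = 8)
v(x, u) = -60 (v(x, u) = (4² - 6)*(-6) = (16 - 6)*(-6) = 10*(-6) = -60)
((-1357 - 1628)*(-5774 - 8705) + v(P, 103)) + 238*20 = ((-1357 - 1628)*(-5774 - 8705) - 60) + 238*20 = (-2985*(-14479) - 60) + 4760 = (43219815 - 60) + 4760 = 43219755 + 4760 = 43224515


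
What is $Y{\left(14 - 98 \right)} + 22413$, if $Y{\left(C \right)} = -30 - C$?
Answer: $22467$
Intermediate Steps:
$Y{\left(14 - 98 \right)} + 22413 = \left(-30 - \left(14 - 98\right)\right) + 22413 = \left(-30 - -84\right) + 22413 = \left(-30 + 84\right) + 22413 = 54 + 22413 = 22467$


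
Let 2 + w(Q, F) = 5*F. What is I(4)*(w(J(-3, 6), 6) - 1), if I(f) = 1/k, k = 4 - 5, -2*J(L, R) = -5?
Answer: -27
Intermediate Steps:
J(L, R) = 5/2 (J(L, R) = -1/2*(-5) = 5/2)
w(Q, F) = -2 + 5*F
k = -1
I(f) = -1 (I(f) = 1/(-1) = -1)
I(4)*(w(J(-3, 6), 6) - 1) = -((-2 + 5*6) - 1) = -((-2 + 30) - 1) = -(28 - 1) = -1*27 = -27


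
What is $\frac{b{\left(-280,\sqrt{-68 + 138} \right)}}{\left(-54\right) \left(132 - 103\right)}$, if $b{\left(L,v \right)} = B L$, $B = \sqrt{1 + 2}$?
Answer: $\frac{140 \sqrt{3}}{783} \approx 0.30969$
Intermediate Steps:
$B = \sqrt{3} \approx 1.732$
$b{\left(L,v \right)} = L \sqrt{3}$ ($b{\left(L,v \right)} = \sqrt{3} L = L \sqrt{3}$)
$\frac{b{\left(-280,\sqrt{-68 + 138} \right)}}{\left(-54\right) \left(132 - 103\right)} = \frac{\left(-280\right) \sqrt{3}}{\left(-54\right) \left(132 - 103\right)} = \frac{\left(-280\right) \sqrt{3}}{\left(-54\right) 29} = \frac{\left(-280\right) \sqrt{3}}{-1566} = - 280 \sqrt{3} \left(- \frac{1}{1566}\right) = \frac{140 \sqrt{3}}{783}$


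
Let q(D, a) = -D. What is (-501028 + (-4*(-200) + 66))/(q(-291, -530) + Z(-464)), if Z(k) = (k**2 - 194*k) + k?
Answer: -500162/305139 ≈ -1.6391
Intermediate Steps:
Z(k) = k**2 - 193*k
(-501028 + (-4*(-200) + 66))/(q(-291, -530) + Z(-464)) = (-501028 + (-4*(-200) + 66))/(-1*(-291) - 464*(-193 - 464)) = (-501028 + (800 + 66))/(291 - 464*(-657)) = (-501028 + 866)/(291 + 304848) = -500162/305139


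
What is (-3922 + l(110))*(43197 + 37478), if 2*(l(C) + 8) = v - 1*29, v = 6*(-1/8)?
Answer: -2546022325/8 ≈ -3.1825e+8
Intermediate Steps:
v = -¾ (v = 6*(-1*⅛) = 6*(-⅛) = -¾ ≈ -0.75000)
l(C) = -183/8 (l(C) = -8 + (-¾ - 1*29)/2 = -8 + (-¾ - 29)/2 = -8 + (½)*(-119/4) = -8 - 119/8 = -183/8)
(-3922 + l(110))*(43197 + 37478) = (-3922 - 183/8)*(43197 + 37478) = -31559/8*80675 = -2546022325/8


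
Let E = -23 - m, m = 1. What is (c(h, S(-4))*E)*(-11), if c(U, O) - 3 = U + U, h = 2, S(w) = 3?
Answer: 1848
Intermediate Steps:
E = -24 (E = -23 - 1*1 = -23 - 1 = -24)
c(U, O) = 3 + 2*U (c(U, O) = 3 + (U + U) = 3 + 2*U)
(c(h, S(-4))*E)*(-11) = ((3 + 2*2)*(-24))*(-11) = ((3 + 4)*(-24))*(-11) = (7*(-24))*(-11) = -168*(-11) = 1848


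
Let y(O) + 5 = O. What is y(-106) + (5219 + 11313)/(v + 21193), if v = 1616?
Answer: -2515267/22809 ≈ -110.28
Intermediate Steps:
y(O) = -5 + O
y(-106) + (5219 + 11313)/(v + 21193) = (-5 - 106) + (5219 + 11313)/(1616 + 21193) = -111 + 16532/22809 = -2515267/22809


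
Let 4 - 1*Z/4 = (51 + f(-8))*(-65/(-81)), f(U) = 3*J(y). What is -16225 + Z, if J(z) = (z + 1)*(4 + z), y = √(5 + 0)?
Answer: -444403/27 - 1300*√5/27 ≈ -16567.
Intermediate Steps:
y = √5 ≈ 2.2361
J(z) = (1 + z)*(4 + z)
f(U) = 27 + 15*√5 (f(U) = 3*(4 + (√5)² + 5*√5) = 3*(4 + 5 + 5*√5) = 3*(9 + 5*√5) = 27 + 15*√5)
Z = -6328/27 - 1300*√5/27 (Z = 16 - 4*(51 + (27 + 15*√5))*(-65/(-81)) = 16 - 4*(78 + 15*√5)*(-65*(-1/81)) = 16 - 4*(78 + 15*√5)*65/81 = 16 - 4*(1690/27 + 325*√5/27) = 16 + (-6760/27 - 1300*√5/27) = -6328/27 - 1300*√5/27 ≈ -342.03)
-16225 + Z = -16225 + (-6328/27 - 1300*√5/27) = -444403/27 - 1300*√5/27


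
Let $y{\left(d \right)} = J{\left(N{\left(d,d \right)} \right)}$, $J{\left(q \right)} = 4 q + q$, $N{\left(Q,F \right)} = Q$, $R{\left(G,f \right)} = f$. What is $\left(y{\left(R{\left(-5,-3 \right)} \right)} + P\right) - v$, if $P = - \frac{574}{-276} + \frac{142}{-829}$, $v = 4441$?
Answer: $- \frac{509556985}{114402} \approx -4454.1$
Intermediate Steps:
$J{\left(q \right)} = 5 q$
$y{\left(d \right)} = 5 d$
$P = \frac{218327}{114402}$ ($P = \left(-574\right) \left(- \frac{1}{276}\right) + 142 \left(- \frac{1}{829}\right) = \frac{287}{138} - \frac{142}{829} = \frac{218327}{114402} \approx 1.9084$)
$\left(y{\left(R{\left(-5,-3 \right)} \right)} + P\right) - v = \left(5 \left(-3\right) + \frac{218327}{114402}\right) - 4441 = \left(-15 + \frac{218327}{114402}\right) - 4441 = - \frac{1497703}{114402} - 4441 = - \frac{509556985}{114402}$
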